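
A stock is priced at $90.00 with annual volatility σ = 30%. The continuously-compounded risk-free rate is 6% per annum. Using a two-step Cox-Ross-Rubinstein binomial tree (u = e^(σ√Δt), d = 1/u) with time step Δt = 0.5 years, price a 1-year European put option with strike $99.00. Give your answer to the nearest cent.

$12.99

CRR parameters: u = e^(σ√Δt) = e^(0.3·√0.5) = 1.2363, d = 1/u = 0.8089
Per-period rate: rΔt = 0.06·0.5 = 0.03, so R = e^0.03 = 1.0305
Risk-neutral probability p = (e^0.03 − 0.8089)/(1.2363 − 0.8089) = 0.2216/0.4275 = 0.5184
Terminal stock prices: S_uu = 137.6, S_ud = 90, S_dd = 58.88
Terminal payoffs (K − S): max(-38.56, 0) = 0, max(9, 0) = 9, max(40.12, 0) = 40.12
Node u (S = 111.3): V_u = e^(−0.03)·[0.5184·0.0000 + 0.4816·9.0000] = 4.2062
Node d (S = 72.8): V_d = e^(−0.03)·[0.5184·9.0000 + 0.4816·40.1174] = 23.2769
Node 0 (S = 90): V_0 = e^(−0.03)·[0.5184·4.2062 + 0.4816·23.2769] = 12.9947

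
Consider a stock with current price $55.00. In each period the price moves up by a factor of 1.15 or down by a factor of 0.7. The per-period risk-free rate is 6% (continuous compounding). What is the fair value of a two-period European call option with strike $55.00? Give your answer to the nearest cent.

$10.17

Risk-neutral probability p = (e^0.06 − 0.7)/(1.15 − 0.7) = 0.3618/0.4500 = 0.8041
Terminal stock prices: S_uu = 72.74, S_ud = 44.27, S_dd = 26.95
Terminal payoffs (S − K): max(17.74, 0) = 17.74, max(-10.73, 0) = 0, max(-28.05, 0) = 0
Node u (S = 63.25): V_u = e^(−0.06)·[0.8041·17.7375 + 0.1959·0.0000] = 13.4318
Node d (S = 38.5): V_d = e^(−0.06)·[0.8041·0.0000 + 0.1959·0.0000] = 0.0000
Node 0 (S = 55): V_0 = e^(−0.06)·[0.8041·13.4318 + 0.1959·0.0000] = 10.1713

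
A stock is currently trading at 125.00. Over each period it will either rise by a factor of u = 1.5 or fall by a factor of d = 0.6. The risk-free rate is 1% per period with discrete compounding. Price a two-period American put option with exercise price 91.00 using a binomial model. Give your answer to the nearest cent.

13.37

Risk-neutral probability p = (1 + 0.01 − 0.6)/(1.5 − 0.6) = 0.4100/0.9000 = 0.4556
Terminal stock prices: S_uu = 281.2, S_ud = 112.5, S_dd = 45
Terminal payoffs (K − S): max(-190.2, 0) = 0, max(-21.5, 0) = 0, max(46, 0) = 46
Node u (S = 187.5): continuation = 1/1.01·[0.4556·0.0000 + 0.5444·0.0000] = 0.0000; exercise value = 0.0000 ≤ continuation, so V_u = 0.0000
Node d (S = 75): continuation = 1/1.01·[0.4556·0.0000 + 0.5444·46.0000] = 24.7965; exercise value = 16.0000 ≤ continuation, so V_d = 24.7965
Node 0 (S = 125): continuation = 1/1.01·[0.4556·0.0000 + 0.5444·24.7965] = 13.3666; exercise value = 0.0000 ≤ continuation, so V_0 = 13.3666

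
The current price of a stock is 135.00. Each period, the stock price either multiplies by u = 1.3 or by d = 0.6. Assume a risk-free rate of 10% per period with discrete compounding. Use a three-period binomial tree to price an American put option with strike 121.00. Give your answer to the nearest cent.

13.04

Risk-neutral probability p = (1 + 0.1 − 0.6)/(1.3 − 0.6) = 0.5000/0.7000 = 0.7143
Terminal stock prices: S_uuu = 296.6, S_uud = 136.9, S_udd = 63.18, S_ddd = 29.16
Terminal payoffs (K − S): max(-175.6, 0) = 0, max(-15.89, 0) = 0, max(57.82, 0) = 57.82, max(91.84, 0) = 91.84
Node uu (S = 228.2): continuation = 1/1.1·[0.7143·0.0000 + 0.2857·0.0000] = 0.0000; exercise value = 0.0000 ≤ continuation, so V_uu = 0.0000
Node ud (S = 105.3): continuation = 1/1.1·[0.7143·0.0000 + 0.2857·57.8200] = 15.0182; exercise value = 15.7000 > continuation, so V_ud = 15.7000 (exercise)
Node dd (S = 48.6): continuation = 1/1.1·[0.7143·57.8200 + 0.2857·91.8400] = 61.4000; exercise value = 72.4000 > continuation, so V_dd = 72.4000 (exercise)
Node u (S = 175.5): continuation = 1/1.1·[0.7143·0.0000 + 0.2857·15.7000] = 4.0779; exercise value = 0.0000 ≤ continuation, so V_u = 4.0779
Node d (S = 81): continuation = 1/1.1·[0.7143·15.7000 + 0.2857·72.4000] = 29.0000; exercise value = 40.0000 > continuation, so V_d = 40.0000 (exercise)
Node 0 (S = 135): continuation = 1/1.1·[0.7143·4.0779 + 0.2857·40.0000] = 13.0376; exercise value = 0.0000 ≤ continuation, so V_0 = 13.0376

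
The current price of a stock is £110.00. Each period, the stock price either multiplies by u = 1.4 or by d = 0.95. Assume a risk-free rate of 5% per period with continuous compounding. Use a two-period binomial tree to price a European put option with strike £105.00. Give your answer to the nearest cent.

Risk-neutral probability p = (e^0.05 − 0.95)/(1.4 − 0.95) = 0.1013/0.4500 = 0.2250
Terminal stock prices: S_uu = 215.6, S_ud = 146.3, S_dd = 99.27
Terminal payoffs (K − S): max(-110.6, 0) = 0, max(-41.3, 0) = 0, max(5.725, 0) = 5.725
Node u (S = 154): V_u = e^(−0.05)·[0.2250·0.0000 + 0.7750·0.0000] = 0.0000
Node d (S = 104.5): V_d = e^(−0.05)·[0.2250·0.0000 + 0.7750·5.7250] = 4.2202
Node 0 (S = 110): V_0 = e^(−0.05)·[0.2250·0.0000 + 0.7750·4.2202] = 3.1110

£3.11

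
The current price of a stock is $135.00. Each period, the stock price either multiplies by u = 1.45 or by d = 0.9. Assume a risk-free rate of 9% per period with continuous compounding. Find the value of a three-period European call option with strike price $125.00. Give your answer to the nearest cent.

$45.07

Risk-neutral probability p = (e^0.09 − 0.9)/(1.45 − 0.9) = 0.1942/0.5500 = 0.3530
Terminal stock prices: S_uuu = 411.6, S_uud = 255.5, S_udd = 158.6, S_ddd = 98.42
Terminal payoffs (S − K): max(286.6, 0) = 286.6, max(130.5, 0) = 130.5, max(33.56, 0) = 33.56, max(-26.58, 0) = 0
Node uu (S = 283.8): V_uu = e^(−0.09)·[0.3530·286.5644 + 0.6470·130.4537] = 169.5961
Node ud (S = 176.2): V_ud = e^(−0.09)·[0.3530·130.4537 + 0.6470·33.5575] = 61.9336
Node dd (S = 109.4): V_dd = e^(−0.09)·[0.3530·33.5575 + 0.6470·0.0000] = 10.8276
Node u (S = 195.8): V_u = e^(−0.09)·[0.3530·169.5961 + 0.6470·61.9336] = 91.3412
Node d (S = 121.5): V_d = e^(−0.09)·[0.3530·61.9336 + 0.6470·10.8276] = 26.3854
Node 0 (S = 135): V_0 = e^(−0.09)·[0.3530·91.3412 + 0.6470·26.3854] = 45.0730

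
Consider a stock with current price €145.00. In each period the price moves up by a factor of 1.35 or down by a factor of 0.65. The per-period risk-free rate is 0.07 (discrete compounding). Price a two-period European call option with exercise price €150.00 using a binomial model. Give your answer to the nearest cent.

€35.93

Risk-neutral probability p = (1 + 0.07 − 0.65)/(1.35 − 0.65) = 0.4200/0.7000 = 0.6000
Terminal stock prices: S_uu = 264.3, S_ud = 127.2, S_dd = 61.26
Terminal payoffs (S − K): max(114.3, 0) = 114.3, max(-22.76, 0) = 0, max(-88.74, 0) = 0
Node u (S = 195.8): V_u = 1/1.07·[0.6000·114.2625 + 0.4000·0.0000] = 64.0724
Node d (S = 94.25): V_d = 1/1.07·[0.6000·0.0000 + 0.4000·0.0000] = 0.0000
Node 0 (S = 145): V_0 = 1/1.07·[0.6000·64.0724 + 0.4000·0.0000] = 35.9285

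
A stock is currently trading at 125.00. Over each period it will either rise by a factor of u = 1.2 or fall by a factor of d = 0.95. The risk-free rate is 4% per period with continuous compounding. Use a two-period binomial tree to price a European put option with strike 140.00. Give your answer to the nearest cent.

Risk-neutral probability p = (e^0.04 − 0.95)/(1.2 − 0.95) = 0.0908/0.2500 = 0.3632
Terminal stock prices: S_uu = 180, S_ud = 142.5, S_dd = 112.8
Terminal payoffs (K − S): max(-40, 0) = 0, max(-2.5, 0) = 0, max(27.19, 0) = 27.19
Node u (S = 150): V_u = e^(−0.04)·[0.3632·0.0000 + 0.6368·0.0000] = 0.0000
Node d (S = 118.8): V_d = e^(−0.04)·[0.3632·0.0000 + 0.6368·27.1875] = 16.6330
Node 0 (S = 125): V_0 = e^(−0.04)·[0.3632·0.0000 + 0.6368·16.6330] = 10.1759

10.18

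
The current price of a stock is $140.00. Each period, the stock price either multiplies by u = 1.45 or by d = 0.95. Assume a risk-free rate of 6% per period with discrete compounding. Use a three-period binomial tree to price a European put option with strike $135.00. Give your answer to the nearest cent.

$5.96

Risk-neutral probability p = (1 + 0.06 − 0.95)/(1.45 − 0.95) = 0.1100/0.5000 = 0.2200
Terminal stock prices: S_uuu = 426.8, S_uud = 279.6, S_udd = 183.2, S_ddd = 120
Terminal payoffs (K − S): max(-291.8, 0) = 0, max(-144.6, 0) = 0, max(-48.21, 0) = 0, max(14.97, 0) = 14.97
Node uu (S = 294.4): V_uu = 1/1.06·[0.2200·0.0000 + 0.7800·0.0000] = 0.0000
Node ud (S = 192.8): V_ud = 1/1.06·[0.2200·0.0000 + 0.7800·0.0000] = 0.0000
Node dd (S = 126.3): V_dd = 1/1.06·[0.2200·0.0000 + 0.7800·14.9675] = 11.0138
Node u (S = 203): V_u = 1/1.06·[0.2200·0.0000 + 0.7800·0.0000] = 0.0000
Node d (S = 133): V_d = 1/1.06·[0.2200·0.0000 + 0.7800·11.0138] = 8.1045
Node 0 (S = 140): V_0 = 1/1.06·[0.2200·0.0000 + 0.7800·8.1045] = 5.9637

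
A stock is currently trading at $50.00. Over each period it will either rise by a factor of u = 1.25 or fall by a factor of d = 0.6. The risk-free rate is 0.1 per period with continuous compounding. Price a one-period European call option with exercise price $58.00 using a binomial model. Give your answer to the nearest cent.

$3.16

Risk-neutral probability p = (e^0.1 − 0.6)/(1.25 − 0.6) = 0.5052/0.6500 = 0.7772
Terminal stock prices: S_u = 62.5, S_d = 30
Terminal payoffs (S − K): max(4.5, 0) = 4.5, max(-28, 0) = 0
Node 0 (S = 50): V_0 = e^(−0.1)·[0.7772·4.5000 + 0.2228·0.0000] = 3.1645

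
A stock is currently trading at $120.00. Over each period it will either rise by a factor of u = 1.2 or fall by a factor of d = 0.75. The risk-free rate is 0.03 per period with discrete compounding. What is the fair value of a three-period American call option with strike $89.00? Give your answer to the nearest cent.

$42.40

Risk-neutral probability p = (1 + 0.03 − 0.75)/(1.2 − 0.75) = 0.2800/0.4500 = 0.6222
Terminal stock prices: S_uuu = 207.4, S_uud = 129.6, S_udd = 81, S_ddd = 50.62
Terminal payoffs (S − K): max(118.4, 0) = 118.4, max(40.6, 0) = 40.6, max(-8, 0) = 0, max(-38.38, 0) = 0
Node uu (S = 172.8): continuation = 1/1.03·[0.6222·118.3600 + 0.3778·40.6000] = 86.3922; exercise value = 83.8000 ≤ continuation, so V_uu = 86.3922
Node ud (S = 108): continuation = 1/1.03·[0.6222·40.6000 + 0.3778·0.0000] = 24.5264; exercise value = 19.0000 ≤ continuation, so V_ud = 24.5264
Node dd (S = 67.5): continuation = 1/1.03·[0.6222·0.0000 + 0.3778·0.0000] = 0.0000; exercise value = 0.0000 ≤ continuation, so V_dd = 0.0000
Node u (S = 144): continuation = 1/1.03·[0.6222·86.3922 + 0.3778·24.5264] = 61.1852; exercise value = 55.0000 ≤ continuation, so V_u = 61.1852
Node d (S = 90): continuation = 1/1.03·[0.6222·24.5264 + 0.3778·0.0000] = 14.8164; exercise value = 1.0000 ≤ continuation, so V_d = 14.8164
Node 0 (S = 120): continuation = 1/1.03·[0.6222·61.1852 + 0.3778·14.8164] = 42.3962; exercise value = 31.0000 ≤ continuation, so V_0 = 42.3962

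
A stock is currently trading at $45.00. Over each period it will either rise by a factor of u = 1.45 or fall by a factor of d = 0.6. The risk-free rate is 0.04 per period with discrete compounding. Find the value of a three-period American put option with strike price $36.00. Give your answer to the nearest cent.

$6.94

Risk-neutral probability p = (1 + 0.04 − 0.6)/(1.45 − 0.6) = 0.4400/0.8500 = 0.5176
Terminal stock prices: S_uuu = 137.2, S_uud = 56.77, S_udd = 23.49, S_ddd = 9.72
Terminal payoffs (K − S): max(-101.2, 0) = 0, max(-20.77, 0) = 0, max(12.51, 0) = 12.51, max(26.28, 0) = 26.28
Node uu (S = 94.61): continuation = 1/1.04·[0.5176·0.0000 + 0.4824·0.0000] = 0.0000; exercise value = 0.0000 ≤ continuation, so V_uu = 0.0000
Node ud (S = 39.15): continuation = 1/1.04·[0.5176·0.0000 + 0.4824·12.5100] = 5.8021; exercise value = 0.0000 ≤ continuation, so V_ud = 5.8021
Node dd (S = 16.2): continuation = 1/1.04·[0.5176·12.5100 + 0.4824·26.2800] = 18.4154; exercise value = 19.8000 > continuation, so V_dd = 19.8000 (exercise)
Node u (S = 65.25): continuation = 1/1.04·[0.5176·0.0000 + 0.4824·5.8021] = 2.6910; exercise value = 0.0000 ≤ continuation, so V_u = 2.6910
Node d (S = 27): continuation = 1/1.04·[0.5176·5.8021 + 0.4824·19.8000] = 12.0712; exercise value = 9.0000 ≤ continuation, so V_d = 12.0712
Node 0 (S = 45): continuation = 1/1.04·[0.5176·2.6910 + 0.4824·12.0712] = 6.9381; exercise value = 0.0000 ≤ continuation, so V_0 = 6.9381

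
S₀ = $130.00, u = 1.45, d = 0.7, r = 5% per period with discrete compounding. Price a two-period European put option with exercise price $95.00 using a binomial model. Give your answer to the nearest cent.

$8.08

Risk-neutral probability p = (1 + 0.05 − 0.7)/(1.45 − 0.7) = 0.3500/0.7500 = 0.4667
Terminal stock prices: S_uu = 273.3, S_ud = 131.9, S_dd = 63.7
Terminal payoffs (K − S): max(-178.3, 0) = 0, max(-36.95, 0) = 0, max(31.3, 0) = 31.3
Node u (S = 188.5): V_u = 1/1.05·[0.4667·0.0000 + 0.5333·0.0000] = 0.0000
Node d (S = 91): V_d = 1/1.05·[0.4667·0.0000 + 0.5333·31.3000] = 15.8984
Node 0 (S = 130): V_0 = 1/1.05·[0.4667·0.0000 + 0.5333·15.8984] = 8.0754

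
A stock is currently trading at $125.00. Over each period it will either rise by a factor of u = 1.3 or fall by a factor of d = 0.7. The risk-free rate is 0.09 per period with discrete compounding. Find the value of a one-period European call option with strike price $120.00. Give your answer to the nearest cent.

$25.34

Risk-neutral probability p = (1 + 0.09 − 0.7)/(1.3 − 0.7) = 0.3900/0.6000 = 0.6500
Terminal stock prices: S_u = 162.5, S_d = 87.5
Terminal payoffs (S − K): max(42.5, 0) = 42.5, max(-32.5, 0) = 0
Node 0 (S = 125): V_0 = 1/1.09·[0.6500·42.5000 + 0.3500·0.0000] = 25.3440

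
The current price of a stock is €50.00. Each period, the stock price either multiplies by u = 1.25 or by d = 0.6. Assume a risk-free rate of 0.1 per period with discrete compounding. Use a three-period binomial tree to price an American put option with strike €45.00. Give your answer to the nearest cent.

€4.25

Risk-neutral probability p = (1 + 0.1 − 0.6)/(1.25 − 0.6) = 0.5000/0.6500 = 0.7692
Terminal stock prices: S_uuu = 97.66, S_uud = 46.88, S_udd = 22.5, S_ddd = 10.8
Terminal payoffs (K − S): max(-52.66, 0) = 0, max(-1.875, 0) = 0, max(22.5, 0) = 22.5, max(34.2, 0) = 34.2
Node uu (S = 78.12): continuation = 1/1.1·[0.7692·0.0000 + 0.2308·0.0000] = 0.0000; exercise value = 0.0000 ≤ continuation, so V_uu = 0.0000
Node ud (S = 37.5): continuation = 1/1.1·[0.7692·0.0000 + 0.2308·22.5000] = 4.7203; exercise value = 7.5000 > continuation, so V_ud = 7.5000 (exercise)
Node dd (S = 18): continuation = 1/1.1·[0.7692·22.5000 + 0.2308·34.2000] = 22.9091; exercise value = 27.0000 > continuation, so V_dd = 27.0000 (exercise)
Node u (S = 62.5): continuation = 1/1.1·[0.7692·0.0000 + 0.2308·7.5000] = 1.5734; exercise value = 0.0000 ≤ continuation, so V_u = 1.5734
Node d (S = 30): continuation = 1/1.1·[0.7692·7.5000 + 0.2308·27.0000] = 10.9091; exercise value = 15.0000 > continuation, so V_d = 15.0000 (exercise)
Node 0 (S = 50): continuation = 1/1.1·[0.7692·1.5734 + 0.2308·15.0000] = 4.2472; exercise value = 0.0000 ≤ continuation, so V_0 = 4.2472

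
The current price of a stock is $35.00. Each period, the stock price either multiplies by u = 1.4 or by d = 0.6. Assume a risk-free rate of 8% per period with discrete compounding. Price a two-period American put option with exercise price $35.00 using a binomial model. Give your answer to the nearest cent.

$6.34

Risk-neutral probability p = (1 + 0.08 − 0.6)/(1.4 − 0.6) = 0.4800/0.8000 = 0.6000
Terminal stock prices: S_uu = 68.6, S_ud = 29.4, S_dd = 12.6
Terminal payoffs (K − S): max(-33.6, 0) = 0, max(5.6, 0) = 5.6, max(22.4, 0) = 22.4
Node u (S = 49): continuation = 1/1.08·[0.6000·0.0000 + 0.4000·5.6000] = 2.0741; exercise value = 0.0000 ≤ continuation, so V_u = 2.0741
Node d (S = 21): continuation = 1/1.08·[0.6000·5.6000 + 0.4000·22.4000] = 11.4074; exercise value = 14.0000 > continuation, so V_d = 14.0000 (exercise)
Node 0 (S = 35): continuation = 1/1.08·[0.6000·2.0741 + 0.4000·14.0000] = 6.3374; exercise value = 0.0000 ≤ continuation, so V_0 = 6.3374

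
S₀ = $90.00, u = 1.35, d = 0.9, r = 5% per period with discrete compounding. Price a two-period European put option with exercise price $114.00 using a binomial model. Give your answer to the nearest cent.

$18.44

Risk-neutral probability p = (1 + 0.05 − 0.9)/(1.35 − 0.9) = 0.1500/0.4500 = 0.3333
Terminal stock prices: S_uu = 164, S_ud = 109.4, S_dd = 72.9
Terminal payoffs (K − S): max(-50.03, 0) = 0, max(4.65, 0) = 4.65, max(41.1, 0) = 41.1
Node u (S = 121.5): V_u = 1/1.05·[0.3333·0.0000 + 0.6667·4.6500] = 2.9524
Node d (S = 81): V_d = 1/1.05·[0.3333·4.6500 + 0.6667·41.1000] = 27.5714
Node 0 (S = 90): V_0 = 1/1.05·[0.3333·2.9524 + 0.6667·27.5714] = 18.4429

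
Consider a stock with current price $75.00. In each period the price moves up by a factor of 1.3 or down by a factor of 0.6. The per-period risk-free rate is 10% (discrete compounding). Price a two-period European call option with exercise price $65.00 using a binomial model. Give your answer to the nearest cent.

Risk-neutral probability p = (1 + 0.1 − 0.6)/(1.3 − 0.6) = 0.5000/0.7000 = 0.7143
Terminal stock prices: S_uu = 126.8, S_ud = 58.5, S_dd = 27
Terminal payoffs (S − K): max(61.75, 0) = 61.75, max(-6.5, 0) = 0, max(-38, 0) = 0
Node u (S = 97.5): V_u = 1/1.1·[0.7143·61.7500 + 0.2857·0.0000] = 40.0974
Node d (S = 45): V_d = 1/1.1·[0.7143·0.0000 + 0.2857·0.0000] = 0.0000
Node 0 (S = 75): V_0 = 1/1.1·[0.7143·40.0974 + 0.2857·0.0000] = 26.0373

$26.04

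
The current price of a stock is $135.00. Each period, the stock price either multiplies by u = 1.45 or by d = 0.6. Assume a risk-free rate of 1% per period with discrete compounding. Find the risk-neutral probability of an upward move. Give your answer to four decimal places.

p = 0.4824

Risk-neutral probability p = (1 + 0.01 − 0.6)/(1.45 − 0.6) = 0.4100/0.8500 = 0.4824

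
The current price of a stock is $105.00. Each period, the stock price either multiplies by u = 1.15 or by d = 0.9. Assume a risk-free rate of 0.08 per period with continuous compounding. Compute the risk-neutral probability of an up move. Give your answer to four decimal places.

Risk-neutral probability p = (e^0.08 − 0.9)/(1.15 − 0.9) = 0.1833/0.2500 = 0.7331

p = 0.7331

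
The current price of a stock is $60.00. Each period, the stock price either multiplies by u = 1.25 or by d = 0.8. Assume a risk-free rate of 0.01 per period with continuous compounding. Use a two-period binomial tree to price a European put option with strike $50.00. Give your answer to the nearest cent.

$3.23

Risk-neutral probability p = (e^0.01 − 0.8)/(1.25 − 0.8) = 0.2101/0.4500 = 0.4668
Terminal stock prices: S_uu = 93.75, S_ud = 60, S_dd = 38.4
Terminal payoffs (K − S): max(-43.75, 0) = 0, max(-10, 0) = 0, max(11.6, 0) = 11.6
Node u (S = 75): V_u = e^(−0.01)·[0.4668·0.0000 + 0.5332·0.0000] = 0.0000
Node d (S = 48): V_d = e^(−0.01)·[0.4668·0.0000 + 0.5332·11.6000] = 6.1238
Node 0 (S = 60): V_0 = e^(−0.01)·[0.4668·0.0000 + 0.5332·6.1238] = 3.2329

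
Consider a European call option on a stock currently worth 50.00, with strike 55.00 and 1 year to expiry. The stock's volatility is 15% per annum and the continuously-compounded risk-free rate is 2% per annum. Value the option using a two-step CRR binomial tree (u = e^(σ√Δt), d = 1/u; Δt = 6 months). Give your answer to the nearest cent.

CRR parameters: u = e^(σ√Δt) = e^(0.15·√0.5) = 1.1119, d = 1/u = 0.8994
Per-period rate: rΔt = 0.02·0.5 = 0.01, so R = e^0.01 = 1.0101
Risk-neutral probability p = (e^0.01 − 0.8994)/(1.1119 − 0.8994) = 0.1107/0.2125 = 0.5208
Terminal stock prices: S_uu = 61.82, S_ud = 50, S_dd = 40.44
Terminal payoffs (S − K): max(6.816, 0) = 6.816, max(-5, 0) = 0, max(-14.56, 0) = 0
Node u (S = 55.59): V_u = e^(−0.01)·[0.5208·6.8156 + 0.4792·0.0000] = 3.5142
Node d (S = 44.97): V_d = e^(−0.01)·[0.5208·0.0000 + 0.4792·0.0000] = 0.0000
Node 0 (S = 50): V_0 = e^(−0.01)·[0.5208·3.5142 + 0.4792·0.0000] = 1.8120

1.81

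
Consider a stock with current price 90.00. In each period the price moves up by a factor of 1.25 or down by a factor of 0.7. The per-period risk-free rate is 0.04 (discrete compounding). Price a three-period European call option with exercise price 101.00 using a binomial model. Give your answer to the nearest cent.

Risk-neutral probability p = (1 + 0.04 − 0.7)/(1.25 − 0.7) = 0.3400/0.5500 = 0.6182
Terminal stock prices: S_uuu = 175.8, S_uud = 98.44, S_udd = 55.12, S_ddd = 30.87
Terminal payoffs (S − K): max(74.78, 0) = 74.78, max(-2.562, 0) = 0, max(-45.88, 0) = 0, max(-70.13, 0) = 0
Node uu (S = 140.6): V_uu = 1/1.04·[0.6182·74.7812 + 0.3818·0.0000] = 44.4504
Node ud (S = 78.75): V_ud = 1/1.04·[0.6182·0.0000 + 0.3818·0.0000] = 0.0000
Node dd (S = 44.1): V_dd = 1/1.04·[0.6182·0.0000 + 0.3818·0.0000] = 0.0000
Node u (S = 112.5): V_u = 1/1.04·[0.6182·44.4504 + 0.3818·0.0000] = 26.4216
Node d (S = 63): V_d = 1/1.04·[0.6182·0.0000 + 0.3818·0.0000] = 0.0000
Node 0 (S = 90): V_0 = 1/1.04·[0.6182·26.4216 + 0.3818·0.0000] = 15.7051

15.71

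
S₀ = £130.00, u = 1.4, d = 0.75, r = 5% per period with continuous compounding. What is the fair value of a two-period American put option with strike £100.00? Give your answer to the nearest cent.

£7.00

Risk-neutral probability p = (e^0.05 − 0.75)/(1.4 − 0.75) = 0.3013/0.6500 = 0.4635
Terminal stock prices: S_uu = 254.8, S_ud = 136.5, S_dd = 73.12
Terminal payoffs (K − S): max(-154.8, 0) = 0, max(-36.5, 0) = 0, max(26.88, 0) = 26.88
Node u (S = 182): continuation = e^(−0.05)·[0.4635·0.0000 + 0.5365·0.0000] = 0.0000; exercise value = 0.0000 ≤ continuation, so V_u = 0.0000
Node d (S = 97.5): continuation = e^(−0.05)·[0.4635·0.0000 + 0.5365·26.8750] = 13.7154; exercise value = 2.5000 ≤ continuation, so V_d = 13.7154
Node 0 (S = 130): continuation = e^(−0.05)·[0.4635·0.0000 + 0.5365·13.7154] = 6.9995; exercise value = 0.0000 ≤ continuation, so V_0 = 6.9995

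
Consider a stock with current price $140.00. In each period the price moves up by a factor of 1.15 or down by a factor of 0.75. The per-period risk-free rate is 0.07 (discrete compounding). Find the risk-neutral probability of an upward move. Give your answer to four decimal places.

p = 0.8000

Risk-neutral probability p = (1 + 0.07 − 0.75)/(1.15 − 0.75) = 0.3200/0.4000 = 0.8000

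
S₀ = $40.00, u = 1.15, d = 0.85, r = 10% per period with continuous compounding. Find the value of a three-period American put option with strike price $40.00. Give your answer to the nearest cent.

$0.91

Risk-neutral probability p = (e^0.1 − 0.85)/(1.15 − 0.85) = 0.2552/0.3000 = 0.8506
Terminal stock prices: S_uuu = 60.83, S_uud = 44.96, S_udd = 33.23, S_ddd = 24.56
Terminal payoffs (K − S): max(-20.83, 0) = 0, max(-4.965, 0) = 0, max(6.765, 0) = 6.765, max(15.44, 0) = 15.44
Node uu (S = 52.9): continuation = e^(−0.1)·[0.8506·0.0000 + 0.1494·0.0000] = 0.0000; exercise value = 0.0000 ≤ continuation, so V_uu = 0.0000
Node ud (S = 39.1): continuation = e^(−0.1)·[0.8506·0.0000 + 0.1494·6.7650] = 0.9147; exercise value = 0.9000 ≤ continuation, so V_ud = 0.9147
Node dd (S = 28.9): continuation = e^(−0.1)·[0.8506·6.7650 + 0.1494·15.4350] = 7.2935; exercise value = 11.1000 > continuation, so V_dd = 11.1000 (exercise)
Node u (S = 46): continuation = e^(−0.1)·[0.8506·0.0000 + 0.1494·0.9147] = 0.1237; exercise value = 0.0000 ≤ continuation, so V_u = 0.1237
Node d (S = 34): continuation = e^(−0.1)·[0.8506·0.9147 + 0.1494·11.1000] = 2.2048; exercise value = 6.0000 > continuation, so V_d = 6.0000 (exercise)
Node 0 (S = 40): continuation = e^(−0.1)·[0.8506·0.1237 + 0.1494·6.0000] = 0.9064; exercise value = 0.0000 ≤ continuation, so V_0 = 0.9064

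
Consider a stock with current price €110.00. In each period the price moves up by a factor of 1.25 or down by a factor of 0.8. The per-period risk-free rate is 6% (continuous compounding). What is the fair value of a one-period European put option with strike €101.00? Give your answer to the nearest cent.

€5.12

Risk-neutral probability p = (e^0.06 − 0.8)/(1.25 − 0.8) = 0.2618/0.4500 = 0.5819
Terminal stock prices: S_u = 137.5, S_d = 88
Terminal payoffs (K − S): max(-36.5, 0) = 0, max(13, 0) = 13
Node 0 (S = 110): V_0 = e^(−0.06)·[0.5819·0.0000 + 0.4181·13.0000] = 5.1193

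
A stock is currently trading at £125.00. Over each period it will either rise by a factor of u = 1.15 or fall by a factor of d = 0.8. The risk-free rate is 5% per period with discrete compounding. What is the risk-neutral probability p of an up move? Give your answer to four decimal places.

p = 0.7143

Risk-neutral probability p = (1 + 0.05 − 0.8)/(1.15 − 0.8) = 0.2500/0.3500 = 0.7143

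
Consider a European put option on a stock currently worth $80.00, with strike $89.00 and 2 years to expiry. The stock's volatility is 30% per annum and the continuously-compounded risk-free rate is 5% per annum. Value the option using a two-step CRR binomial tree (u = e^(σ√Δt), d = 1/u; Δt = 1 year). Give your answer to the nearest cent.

CRR parameters: u = e^(σ√Δt) = e^(0.3·√1) = 1.3499, d = 1/u = 0.7408
Per-period rate: rΔt = 0.05·1 = 0.05, so R = e^0.05 = 1.0513
Risk-neutral probability p = (e^0.05 − 0.7408)/(1.3499 − 0.7408) = 0.3105/0.6090 = 0.5097
Terminal stock prices: S_uu = 145.8, S_ud = 80, S_dd = 43.9
Terminal payoffs (K − S): max(-56.77, 0) = 0, max(9, 0) = 9, max(45.1, 0) = 45.1
Node u (S = 108): V_u = e^(−0.05)·[0.5097·0.0000 + 0.4903·9.0000] = 4.1971
Node d (S = 59.27): V_d = e^(−0.05)·[0.5097·9.0000 + 0.4903·45.0951] = 25.3940
Node 0 (S = 80): V_0 = e^(−0.05)·[0.5097·4.1971 + 0.4903·25.3940] = 13.8776

$13.88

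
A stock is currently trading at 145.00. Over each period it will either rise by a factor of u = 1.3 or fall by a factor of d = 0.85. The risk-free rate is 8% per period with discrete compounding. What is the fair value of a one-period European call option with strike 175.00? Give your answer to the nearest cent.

Risk-neutral probability p = (1 + 0.08 − 0.85)/(1.3 − 0.85) = 0.2300/0.4500 = 0.5111
Terminal stock prices: S_u = 188.5, S_d = 123.2
Terminal payoffs (S − K): max(13.5, 0) = 13.5, max(-51.75, 0) = 0
Node 0 (S = 145): V_0 = 1/1.08·[0.5111·13.5000 + 0.4889·0.0000] = 6.3889

6.39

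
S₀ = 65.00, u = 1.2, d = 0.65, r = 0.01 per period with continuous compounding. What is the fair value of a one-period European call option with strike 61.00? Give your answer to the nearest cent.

Risk-neutral probability p = (e^0.01 − 0.65)/(1.2 − 0.65) = 0.3601/0.5500 = 0.6546
Terminal stock prices: S_u = 78, S_d = 42.25
Terminal payoffs (S − K): max(17, 0) = 17, max(-18.75, 0) = 0
Node 0 (S = 65): V_0 = e^(−0.01)·[0.6546·17.0000 + 0.3454·0.0000] = 11.0181

11.02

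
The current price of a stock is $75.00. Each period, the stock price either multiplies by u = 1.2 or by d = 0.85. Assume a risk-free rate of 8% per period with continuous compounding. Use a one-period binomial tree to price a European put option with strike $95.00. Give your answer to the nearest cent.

$12.70

Risk-neutral probability p = (e^0.08 − 0.85)/(1.2 − 0.85) = 0.2333/0.3500 = 0.6665
Terminal stock prices: S_u = 90, S_d = 63.75
Terminal payoffs (K − S): max(5, 0) = 5, max(31.25, 0) = 31.25
Node 0 (S = 75): V_0 = e^(−0.08)·[0.6665·5.0000 + 0.3335·31.2500] = 12.6961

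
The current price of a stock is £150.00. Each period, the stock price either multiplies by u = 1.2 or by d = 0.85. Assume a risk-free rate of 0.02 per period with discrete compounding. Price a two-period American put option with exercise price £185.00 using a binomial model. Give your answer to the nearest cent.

£36.67

Risk-neutral probability p = (1 + 0.02 − 0.85)/(1.2 − 0.85) = 0.1700/0.3500 = 0.4857
Terminal stock prices: S_uu = 216, S_ud = 153, S_dd = 108.4
Terminal payoffs (K − S): max(-31, 0) = 0, max(32, 0) = 32, max(76.63, 0) = 76.63
Node u (S = 180): continuation = 1/1.02·[0.4857·0.0000 + 0.5143·32.0000] = 16.1345; exercise value = 5.0000 ≤ continuation, so V_u = 16.1345
Node d (S = 127.5): continuation = 1/1.02·[0.4857·32.0000 + 0.5143·76.6250] = 53.8725; exercise value = 57.5000 > continuation, so V_d = 57.5000 (exercise)
Node 0 (S = 150): continuation = 1/1.02·[0.4857·16.1345 + 0.5143·57.5000] = 36.6747; exercise value = 35.0000 ≤ continuation, so V_0 = 36.6747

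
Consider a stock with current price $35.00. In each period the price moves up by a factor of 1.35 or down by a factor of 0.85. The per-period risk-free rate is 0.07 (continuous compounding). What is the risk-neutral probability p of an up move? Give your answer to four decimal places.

Risk-neutral probability p = (e^0.07 − 0.85)/(1.35 − 0.85) = 0.2225/0.5000 = 0.4450

p = 0.4450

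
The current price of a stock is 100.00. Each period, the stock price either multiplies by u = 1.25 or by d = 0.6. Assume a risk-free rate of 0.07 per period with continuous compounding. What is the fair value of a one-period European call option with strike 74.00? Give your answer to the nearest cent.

Risk-neutral probability p = (e^0.07 − 0.6)/(1.25 − 0.6) = 0.4725/0.6500 = 0.7269
Terminal stock prices: S_u = 125, S_d = 60
Terminal payoffs (S − K): max(51, 0) = 51, max(-14, 0) = 0
Node 0 (S = 100): V_0 = e^(−0.07)·[0.7269·51.0000 + 0.2731·0.0000] = 34.5673

34.57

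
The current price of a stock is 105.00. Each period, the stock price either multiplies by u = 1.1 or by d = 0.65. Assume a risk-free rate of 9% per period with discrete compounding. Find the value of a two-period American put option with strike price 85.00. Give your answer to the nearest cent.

Risk-neutral probability p = (1 + 0.09 − 0.65)/(1.1 − 0.65) = 0.4400/0.4500 = 0.9778
Terminal stock prices: S_uu = 127.1, S_ud = 75.08, S_dd = 44.36
Terminal payoffs (K − S): max(-42.05, 0) = 0, max(9.925, 0) = 9.925, max(40.64, 0) = 40.64
Node u (S = 115.5): continuation = 1/1.09·[0.9778·0.0000 + 0.0222·9.9250] = 0.2023; exercise value = 0.0000 ≤ continuation, so V_u = 0.2023
Node d (S = 68.25): continuation = 1/1.09·[0.9778·9.9250 + 0.0222·40.6375] = 9.7317; exercise value = 16.7500 > continuation, so V_d = 16.7500 (exercise)
Node 0 (S = 105): continuation = 1/1.09·[0.9778·0.2023 + 0.0222·16.7500] = 0.5230; exercise value = 0.0000 ≤ continuation, so V_0 = 0.5230

0.52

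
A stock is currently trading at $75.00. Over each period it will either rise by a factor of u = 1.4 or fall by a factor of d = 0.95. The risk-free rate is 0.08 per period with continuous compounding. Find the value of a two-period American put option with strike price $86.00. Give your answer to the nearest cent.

$11.00

Risk-neutral probability p = (e^0.08 − 0.95)/(1.4 − 0.95) = 0.1333/0.4500 = 0.2962
Terminal stock prices: S_uu = 147, S_ud = 99.75, S_dd = 67.69
Terminal payoffs (K − S): max(-61, 0) = 0, max(-13.75, 0) = 0, max(18.31, 0) = 18.31
Node u (S = 105): continuation = e^(−0.08)·[0.2962·0.0000 + 0.7038·0.0000] = 0.0000; exercise value = 0.0000 ≤ continuation, so V_u = 0.0000
Node d (S = 71.25): continuation = e^(−0.08)·[0.2962·0.0000 + 0.7038·18.3125] = 11.8975; exercise value = 14.7500 > continuation, so V_d = 14.7500 (exercise)
Node 0 (S = 75): continuation = e^(−0.08)·[0.2962·0.0000 + 0.7038·14.7500] = 9.5830; exercise value = 11.0000 > continuation, so V_0 = 11.0000 (exercise)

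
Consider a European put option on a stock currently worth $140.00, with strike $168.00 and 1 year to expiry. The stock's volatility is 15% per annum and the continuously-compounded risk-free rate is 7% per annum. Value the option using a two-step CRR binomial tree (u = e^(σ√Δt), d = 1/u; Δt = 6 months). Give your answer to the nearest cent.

CRR parameters: u = e^(σ√Δt) = e^(0.15·√0.5) = 1.1119, d = 1/u = 0.8994
Per-period rate: rΔt = 0.07·0.5 = 0.035, so R = e^0.035 = 1.0356
Risk-neutral probability p = (e^0.035 − 0.8994)/(1.1119 − 0.8994) = 0.1363/0.2125 = 0.6411
Terminal stock prices: S_uu = 173.1, S_ud = 140, S_dd = 113.2
Terminal payoffs (K − S): max(-5.084, 0) = 0, max(28, 0) = 28, max(54.76, 0) = 54.76
Node u (S = 155.7): V_u = e^(−0.035)·[0.6411·0.0000 + 0.3589·28.0000] = 9.7034
Node d (S = 125.9): V_d = e^(−0.035)·[0.6411·28.0000 + 0.3589·54.7599] = 36.3106
Node 0 (S = 140): V_0 = e^(−0.035)·[0.6411·9.7034 + 0.3589·36.3106] = 18.5903

$18.59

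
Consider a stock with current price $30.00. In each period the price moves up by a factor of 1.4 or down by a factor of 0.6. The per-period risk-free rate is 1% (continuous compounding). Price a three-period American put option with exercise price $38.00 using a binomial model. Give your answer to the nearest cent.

$13.12

Risk-neutral probability p = (e^0.01 − 0.6)/(1.4 − 0.6) = 0.4101/0.8000 = 0.5126
Terminal stock prices: S_uuu = 82.32, S_uud = 35.28, S_udd = 15.12, S_ddd = 6.48
Terminal payoffs (K − S): max(-44.32, 0) = 0, max(2.72, 0) = 2.72, max(22.88, 0) = 22.88, max(31.52, 0) = 31.52
Node uu (S = 58.8): continuation = e^(−0.01)·[0.5126·0.0000 + 0.4874·2.7200] = 1.3126; exercise value = 0.0000 ≤ continuation, so V_uu = 1.3126
Node ud (S = 25.2): continuation = e^(−0.01)·[0.5126·2.7200 + 0.4874·22.8800] = 12.4219; exercise value = 12.8000 > continuation, so V_ud = 12.8000 (exercise)
Node dd (S = 10.8): continuation = e^(−0.01)·[0.5126·22.8800 + 0.4874·31.5200] = 26.8219; exercise value = 27.2000 > continuation, so V_dd = 27.2000 (exercise)
Node u (S = 42): continuation = e^(−0.01)·[0.5126·1.3126 + 0.4874·12.8000] = 6.8432; exercise value = 0.0000 ≤ continuation, so V_u = 6.8432
Node d (S = 18): continuation = e^(−0.01)·[0.5126·12.8000 + 0.4874·27.2000] = 19.6219; exercise value = 20.0000 > continuation, so V_d = 20.0000 (exercise)
Node 0 (S = 30): continuation = e^(−0.01)·[0.5126·6.8432 + 0.4874·20.0000] = 13.1244; exercise value = 8.0000 ≤ continuation, so V_0 = 13.1244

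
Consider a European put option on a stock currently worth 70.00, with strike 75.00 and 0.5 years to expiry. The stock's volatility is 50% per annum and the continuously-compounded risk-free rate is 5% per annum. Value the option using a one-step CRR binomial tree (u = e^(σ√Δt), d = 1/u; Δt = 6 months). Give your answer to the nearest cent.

13.93

CRR parameters: u = e^(σ√Δt) = e^(0.5·√0.5) = 1.4241, d = 1/u = 0.7022
Per-period rate: rΔt = 0.05·0.5 = 0.025, so R = e^0.025 = 1.0253
Risk-neutral probability p = (e^0.025 − 0.7022)/(1.4241 − 0.7022) = 0.3231/0.7219 = 0.4476
Terminal stock prices: S_u = 99.69, S_d = 49.15
Terminal payoffs (K − S): max(-24.69, 0) = 0, max(25.85, 0) = 25.85
Node 0 (S = 70): V_0 = e^(−0.025)·[0.4476·0.0000 + 0.5524·25.8468] = 13.9256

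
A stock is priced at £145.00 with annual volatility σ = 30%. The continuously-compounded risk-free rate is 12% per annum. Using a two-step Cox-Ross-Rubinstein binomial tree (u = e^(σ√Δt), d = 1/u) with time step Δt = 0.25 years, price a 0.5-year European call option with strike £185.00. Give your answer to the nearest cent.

CRR parameters: u = e^(σ√Δt) = e^(0.3·√0.25) = 1.1618, d = 1/u = 0.8607
Per-period rate: rΔt = 0.12·0.25 = 0.03, so R = e^0.03 = 1.0305
Risk-neutral probability p = (e^0.03 − 0.8607)/(1.1618 − 0.8607) = 0.1697/0.3011 = 0.5637
Terminal stock prices: S_uu = 195.7, S_ud = 145, S_dd = 107.4
Terminal payoffs (S − K): max(10.73, 0) = 10.73, max(-40, 0) = 0, max(-77.58, 0) = 0
Node u (S = 168.5): V_u = e^(−0.03)·[0.5637·10.7295 + 0.4363·0.0000] = 5.8695
Node d (S = 124.8): V_d = e^(−0.03)·[0.5637·0.0000 + 0.4363·0.0000] = 0.0000
Node 0 (S = 145): V_0 = e^(−0.03)·[0.5637·5.8695 + 0.4363·0.0000] = 3.2109

£3.21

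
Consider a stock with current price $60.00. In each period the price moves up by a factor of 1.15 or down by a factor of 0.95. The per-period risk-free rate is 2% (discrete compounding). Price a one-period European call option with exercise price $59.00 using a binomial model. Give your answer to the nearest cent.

Risk-neutral probability p = (1 + 0.02 − 0.95)/(1.15 − 0.95) = 0.0700/0.2000 = 0.3500
Terminal stock prices: S_u = 69, S_d = 57
Terminal payoffs (S − K): max(10, 0) = 10, max(-2, 0) = 0
Node 0 (S = 60): V_0 = 1/1.02·[0.3500·10.0000 + 0.6500·0.0000] = 3.4314

$3.43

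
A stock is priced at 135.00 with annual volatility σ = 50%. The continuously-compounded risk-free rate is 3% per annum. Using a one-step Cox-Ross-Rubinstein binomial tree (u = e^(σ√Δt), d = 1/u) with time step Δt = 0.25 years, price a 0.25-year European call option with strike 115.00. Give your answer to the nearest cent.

26.22

CRR parameters: u = e^(σ√Δt) = e^(0.5·√0.25) = 1.2840, d = 1/u = 0.7788
Per-period rate: rΔt = 0.03·0.25 = 0.0075, so R = e^0.0075 = 1.0075
Risk-neutral probability p = (e^0.0075 − 0.7788)/(1.2840 − 0.7788) = 0.2287/0.5052 = 0.4527
Terminal stock prices: S_u = 173.3, S_d = 105.1
Terminal payoffs (S − K): max(58.34, 0) = 58.34, max(-9.862, 0) = 0
Node 0 (S = 135): V_0 = e^(−0.0075)·[0.4527·58.3434 + 0.5473·0.0000] = 26.2161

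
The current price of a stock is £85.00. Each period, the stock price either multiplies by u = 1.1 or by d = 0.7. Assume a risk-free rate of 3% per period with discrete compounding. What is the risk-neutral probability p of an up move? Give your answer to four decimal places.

p = 0.8250

Risk-neutral probability p = (1 + 0.03 − 0.7)/(1.1 − 0.7) = 0.3300/0.4000 = 0.8250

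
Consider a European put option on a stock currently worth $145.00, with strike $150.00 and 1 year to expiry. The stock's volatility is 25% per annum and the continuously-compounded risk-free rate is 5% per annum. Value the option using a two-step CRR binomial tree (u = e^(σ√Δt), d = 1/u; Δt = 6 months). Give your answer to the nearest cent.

CRR parameters: u = e^(σ√Δt) = e^(0.25·√0.5) = 1.1934, d = 1/u = 0.8380
Per-period rate: rΔt = 0.05·0.5 = 0.025, so R = e^0.025 = 1.0253
Risk-neutral probability p = (e^0.025 − 0.8380)/(1.1934 − 0.8380) = 0.1873/0.3554 = 0.5272
Terminal stock prices: S_uu = 206.5, S_ud = 145, S_dd = 101.8
Terminal payoffs (K − S): max(-56.5, 0) = 0, max(5, 0) = 5, max(48.18, 0) = 48.18
Node u (S = 173): V_u = e^(−0.025)·[0.5272·0.0000 + 0.4728·5.0000] = 2.3059
Node d (S = 121.5): V_d = e^(−0.025)·[0.5272·5.0000 + 0.4728·48.1827] = 24.7913
Node 0 (S = 145): V_0 = e^(−0.025)·[0.5272·2.3059 + 0.4728·24.7913] = 12.6186

$12.62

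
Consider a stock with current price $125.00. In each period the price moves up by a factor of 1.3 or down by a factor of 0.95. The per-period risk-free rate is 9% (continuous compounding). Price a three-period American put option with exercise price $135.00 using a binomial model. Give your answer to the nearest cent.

Risk-neutral probability p = (e^0.09 − 0.95)/(1.3 − 0.95) = 0.1442/0.3500 = 0.4119
Terminal stock prices: S_uuu = 274.6, S_uud = 200.7, S_udd = 146.7, S_ddd = 107.2
Terminal payoffs (K − S): max(-139.6, 0) = 0, max(-65.69, 0) = 0, max(-11.66, 0) = 0, max(27.83, 0) = 27.83
Node uu (S = 211.3): continuation = e^(−0.09)·[0.4119·0.0000 + 0.5881·0.0000] = 0.0000; exercise value = 0.0000 ≤ continuation, so V_uu = 0.0000
Node ud (S = 154.4): continuation = e^(−0.09)·[0.4119·0.0000 + 0.5881·0.0000] = 0.0000; exercise value = 0.0000 ≤ continuation, so V_ud = 0.0000
Node dd (S = 112.8): continuation = e^(−0.09)·[0.4119·0.0000 + 0.5881·27.8281] = 14.9565; exercise value = 22.1875 > continuation, so V_dd = 22.1875 (exercise)
Node u (S = 162.5): continuation = e^(−0.09)·[0.4119·0.0000 + 0.5881·0.0000] = 0.0000; exercise value = 0.0000 ≤ continuation, so V_u = 0.0000
Node d (S = 118.8): continuation = e^(−0.09)·[0.4119·0.0000 + 0.5881·22.1875] = 11.9249; exercise value = 16.2500 > continuation, so V_d = 16.2500 (exercise)
Node 0 (S = 125): continuation = e^(−0.09)·[0.4119·0.0000 + 0.5881·16.2500] = 8.7337; exercise value = 10.0000 > continuation, so V_0 = 10.0000 (exercise)

$10.00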